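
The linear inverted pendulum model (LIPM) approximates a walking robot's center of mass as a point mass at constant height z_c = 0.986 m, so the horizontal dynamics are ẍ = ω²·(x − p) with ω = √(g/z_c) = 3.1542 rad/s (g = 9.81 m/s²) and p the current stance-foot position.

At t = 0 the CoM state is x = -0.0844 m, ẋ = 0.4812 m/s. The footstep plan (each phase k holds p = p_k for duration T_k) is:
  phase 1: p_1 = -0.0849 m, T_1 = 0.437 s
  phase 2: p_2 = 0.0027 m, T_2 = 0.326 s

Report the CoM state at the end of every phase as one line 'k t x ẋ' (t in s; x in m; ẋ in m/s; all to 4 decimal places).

1 0.4370 0.1996 1.0184
2 0.7630 0.7069 2.3633

phase 1: p=-0.0849, T=0.437, ωT=1.378385, cosh=2.110237, sinh=1.858252; start (x,ẋ)=(-0.084400, 0.481200) → end (x,ẋ)=(0.199647, 1.018377)
phase 2: p=0.0027, T=0.326, ωT=1.028269, cosh=1.576924, sinh=1.219298; start (x,ẋ)=(0.199647, 1.018377) → end (x,ẋ)=(0.706938, 2.363344)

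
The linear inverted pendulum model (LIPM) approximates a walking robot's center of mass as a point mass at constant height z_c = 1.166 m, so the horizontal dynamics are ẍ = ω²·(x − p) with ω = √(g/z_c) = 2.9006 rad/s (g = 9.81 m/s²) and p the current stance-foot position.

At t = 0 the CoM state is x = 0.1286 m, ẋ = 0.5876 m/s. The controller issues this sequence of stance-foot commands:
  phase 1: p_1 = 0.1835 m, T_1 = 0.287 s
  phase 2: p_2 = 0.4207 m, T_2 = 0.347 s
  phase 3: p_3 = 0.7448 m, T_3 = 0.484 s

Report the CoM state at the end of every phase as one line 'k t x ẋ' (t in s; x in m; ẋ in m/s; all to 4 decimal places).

phase 1: p=0.1835, T=0.287, ωT=0.832472, cosh=1.366984, sinh=0.932011; start (x,ẋ)=(0.128600, 0.587600) → end (x,ẋ)=(0.297258, 0.654824)
phase 2: p=0.4207, T=0.347, ωT=1.006508, cosh=1.550762, sinh=1.185269; start (x,ẋ)=(0.297258, 0.654824) → end (x,ẋ)=(0.496851, 0.591084)
phase 3: p=0.7448, T=0.484, ωT=1.403890, cosh=2.158323, sinh=1.912684; start (x,ẋ)=(0.496851, 0.591084) → end (x,ẋ)=(0.599413, -0.099853)

1 0.2870 0.2973 0.6548
2 0.6340 0.4969 0.5911
3 1.1180 0.5994 -0.0999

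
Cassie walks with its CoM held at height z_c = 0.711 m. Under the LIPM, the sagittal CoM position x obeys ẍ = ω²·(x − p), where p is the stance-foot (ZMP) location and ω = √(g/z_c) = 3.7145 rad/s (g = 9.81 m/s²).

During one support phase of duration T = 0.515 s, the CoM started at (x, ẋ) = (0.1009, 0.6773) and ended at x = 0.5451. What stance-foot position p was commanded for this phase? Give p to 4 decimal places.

ωT = 3.7145·0.515 = 1.912968; cosh(ωT) = 3.460400, sinh(ωT) = 3.312758
x(T) = p + (x₀−p)·cosh(ωT) + (ẋ₀/ω)·sinh(ωT) ⇒ p·(1 − cosh) = x(T) − x₀·cosh − (ẋ₀/ω)·sinh
numerator   = 0.5451 − (0.1009)·3.460400 − (0.6773/3.7145)·3.312758 = -0.408101
denominator = 1 − 3.460400 = -2.460400
p = -0.408101 / -2.460400 = 0.1659

p = 0.1659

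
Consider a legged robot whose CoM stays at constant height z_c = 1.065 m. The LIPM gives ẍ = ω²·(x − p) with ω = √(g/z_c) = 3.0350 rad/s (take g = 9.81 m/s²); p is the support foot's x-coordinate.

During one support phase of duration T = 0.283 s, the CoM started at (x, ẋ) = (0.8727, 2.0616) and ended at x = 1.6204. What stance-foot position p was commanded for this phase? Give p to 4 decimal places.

p = 0.6436

ωT = 3.0350·0.283 = 0.858905; cosh(ωT) = 1.392100, sinh(ωT) = 0.968474
x(T) = p + (x₀−p)·cosh(ωT) + (ẋ₀/ω)·sinh(ωT) ⇒ p·(1 − cosh) = x(T) − x₀·cosh − (ẋ₀/ω)·sinh
numerator   = 1.6204 − (0.8727)·1.392100 − (2.0616/3.0350)·0.968474 = -0.252346
denominator = 1 − 1.392100 = -0.392100
p = -0.252346 / -0.392100 = 0.6436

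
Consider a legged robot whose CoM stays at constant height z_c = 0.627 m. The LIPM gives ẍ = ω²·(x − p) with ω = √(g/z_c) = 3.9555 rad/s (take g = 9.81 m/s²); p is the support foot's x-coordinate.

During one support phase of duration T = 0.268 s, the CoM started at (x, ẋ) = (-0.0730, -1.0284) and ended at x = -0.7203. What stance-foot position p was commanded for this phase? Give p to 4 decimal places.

ωT = 3.9555·0.268 = 1.060074; cosh(ωT) = 1.616507, sinh(ωT) = 1.270077
x(T) = p + (x₀−p)·cosh(ωT) + (ẋ₀/ω)·sinh(ωT) ⇒ p·(1 − cosh) = x(T) − x₀·cosh − (ẋ₀/ω)·sinh
numerator   = -0.7203 − (-0.0730)·1.616507 − (-1.0284/3.9555)·1.270077 = -0.272085
denominator = 1 − 1.616507 = -0.616507
p = -0.272085 / -0.616507 = 0.4413

p = 0.4413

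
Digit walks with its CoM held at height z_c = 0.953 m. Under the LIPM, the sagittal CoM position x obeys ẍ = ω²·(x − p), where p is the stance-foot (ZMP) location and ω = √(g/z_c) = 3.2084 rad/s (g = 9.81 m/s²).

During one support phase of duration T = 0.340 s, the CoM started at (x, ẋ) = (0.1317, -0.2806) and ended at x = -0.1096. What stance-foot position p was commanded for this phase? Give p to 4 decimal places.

p = 0.3234

ωT = 3.2084·0.340 = 1.090856; cosh(ωT) = 1.656375, sinh(ωT) = 1.320446
x(T) = p + (x₀−p)·cosh(ωT) + (ẋ₀/ω)·sinh(ωT) ⇒ p·(1 − cosh) = x(T) − x₀·cosh − (ẋ₀/ω)·sinh
numerator   = -0.1096 − (0.1317)·1.656375 − (-0.2806/3.2084)·1.320446 = -0.212261
denominator = 1 − 1.656375 = -0.656375
p = -0.212261 / -0.656375 = 0.3234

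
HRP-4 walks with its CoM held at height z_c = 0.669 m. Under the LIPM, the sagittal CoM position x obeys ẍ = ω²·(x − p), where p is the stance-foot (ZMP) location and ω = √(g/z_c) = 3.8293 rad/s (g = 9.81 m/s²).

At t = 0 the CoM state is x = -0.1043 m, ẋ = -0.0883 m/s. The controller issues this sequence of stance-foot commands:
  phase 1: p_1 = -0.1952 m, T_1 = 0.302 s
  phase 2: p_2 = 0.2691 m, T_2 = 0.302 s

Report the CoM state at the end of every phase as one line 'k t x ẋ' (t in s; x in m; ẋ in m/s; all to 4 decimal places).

1 0.3020 -0.0695 0.3442
2 0.6040 -0.1935 -1.2553

phase 1: p=-0.1952, T=0.302, ωT=1.156449, cosh=1.746613, sinh=1.432012; start (x,ẋ)=(-0.104300, -0.088300) → end (x,ẋ)=(-0.069454, 0.344233)
phase 2: p=0.2691, T=0.302, ωT=1.156449, cosh=1.746613, sinh=1.432012; start (x,ẋ)=(-0.069454, 0.344233) → end (x,ẋ)=(-0.193492, -1.255251)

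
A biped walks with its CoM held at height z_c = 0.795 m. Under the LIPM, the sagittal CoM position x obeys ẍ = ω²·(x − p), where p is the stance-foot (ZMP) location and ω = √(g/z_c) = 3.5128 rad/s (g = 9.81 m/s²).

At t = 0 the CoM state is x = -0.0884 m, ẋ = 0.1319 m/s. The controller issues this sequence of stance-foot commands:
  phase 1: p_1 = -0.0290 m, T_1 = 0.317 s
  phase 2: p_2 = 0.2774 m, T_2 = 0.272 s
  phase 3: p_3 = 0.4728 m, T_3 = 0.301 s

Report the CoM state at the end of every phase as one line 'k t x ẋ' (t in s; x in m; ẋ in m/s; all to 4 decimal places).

phase 1: p=-0.0290, T=0.317, ωT=1.113558, cosh=1.686781, sinh=1.358392; start (x,ẋ)=(-0.088400, 0.131900) → end (x,ẋ)=(-0.078189, -0.060956)
phase 2: p=0.2774, T=0.272, ωT=0.955482, cosh=1.492275, sinh=1.107648; start (x,ẋ)=(-0.078189, -0.060956) → end (x,ẋ)=(-0.272457, -1.474542)
phase 3: p=0.4728, T=0.301, ωT=1.057353, cosh=1.613057, sinh=1.265683; start (x,ẋ)=(-0.272457, -1.474542) → end (x,ẋ)=(-1.260629, -5.692003)

1 0.3170 -0.0782 -0.0610
2 0.5890 -0.2725 -1.4745
3 0.8900 -1.2606 -5.6920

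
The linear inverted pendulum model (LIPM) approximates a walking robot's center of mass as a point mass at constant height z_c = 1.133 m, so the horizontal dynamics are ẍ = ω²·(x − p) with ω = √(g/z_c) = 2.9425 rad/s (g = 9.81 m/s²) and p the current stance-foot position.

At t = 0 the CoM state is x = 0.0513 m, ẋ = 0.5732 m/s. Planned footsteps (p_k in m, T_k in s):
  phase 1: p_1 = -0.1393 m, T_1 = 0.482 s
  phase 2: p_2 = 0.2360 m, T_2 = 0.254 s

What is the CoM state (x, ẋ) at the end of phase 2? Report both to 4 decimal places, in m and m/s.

x = 1.4311, ẋ = 4.0410

phase 1: p=-0.1393, T=0.482, ωT=1.418285, cosh=2.186080, sinh=1.943951; start (x,ẋ)=(0.051300, 0.573200) → end (x,ẋ)=(0.656049, 2.343308)
phase 2: p=0.2360, T=0.254, ωT=0.747395, cosh=1.292546, sinh=0.818947; start (x,ẋ)=(0.656049, 2.343308) → end (x,ẋ)=(1.431114, 4.041046)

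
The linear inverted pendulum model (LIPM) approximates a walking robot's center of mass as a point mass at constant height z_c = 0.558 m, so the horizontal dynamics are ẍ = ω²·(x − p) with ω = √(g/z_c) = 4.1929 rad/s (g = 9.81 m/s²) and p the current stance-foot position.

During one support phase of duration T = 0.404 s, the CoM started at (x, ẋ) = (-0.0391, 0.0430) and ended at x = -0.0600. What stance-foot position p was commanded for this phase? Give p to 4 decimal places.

p = -0.0127

ωT = 4.1929·0.404 = 1.693932; cosh(ωT) = 2.812313, sinh(ωT) = 2.628517
x(T) = p + (x₀−p)·cosh(ωT) + (ẋ₀/ω)·sinh(ωT) ⇒ p·(1 − cosh) = x(T) − x₀·cosh − (ẋ₀/ω)·sinh
numerator   = -0.0600 − (-0.0391)·2.812313 − (0.0430/4.1929)·2.628517 = 0.023005
denominator = 1 − 2.812313 = -1.812313
p = 0.023005 / -1.812313 = -0.0127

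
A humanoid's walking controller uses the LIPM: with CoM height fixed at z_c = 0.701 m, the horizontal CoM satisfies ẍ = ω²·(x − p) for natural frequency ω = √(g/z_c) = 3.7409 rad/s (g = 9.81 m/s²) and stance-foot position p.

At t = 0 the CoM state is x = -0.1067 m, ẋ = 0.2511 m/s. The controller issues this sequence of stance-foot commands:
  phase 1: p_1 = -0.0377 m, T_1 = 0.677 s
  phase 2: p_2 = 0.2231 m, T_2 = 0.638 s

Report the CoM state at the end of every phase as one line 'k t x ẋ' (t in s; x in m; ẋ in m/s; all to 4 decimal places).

1 0.6770 -0.0549 -0.0240
2 1.3150 -1.3363 -5.7402

phase 1: p=-0.0377, T=0.677, ωT=2.532589, cosh=6.332753, sinh=6.253300; start (x,ẋ)=(-0.106700, 0.251100) → end (x,ẋ)=(-0.054920, -0.023961)
phase 2: p=0.2231, T=0.638, ωT=2.386694, cosh=5.484704, sinh=5.392771; start (x,ẋ)=(-0.054920, -0.023961) → end (x,ẋ)=(-1.336301, -5.740150)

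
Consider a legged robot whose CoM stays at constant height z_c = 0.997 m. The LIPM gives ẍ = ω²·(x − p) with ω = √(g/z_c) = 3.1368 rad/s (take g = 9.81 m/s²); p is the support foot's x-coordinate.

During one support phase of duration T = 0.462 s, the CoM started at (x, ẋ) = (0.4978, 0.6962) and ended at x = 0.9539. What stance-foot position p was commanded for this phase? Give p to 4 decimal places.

p = 0.4902

ωT = 3.1368·0.462 = 1.449202; cosh(ωT) = 2.247235, sinh(ωT) = 2.012477
x(T) = p + (x₀−p)·cosh(ωT) + (ẋ₀/ω)·sinh(ωT) ⇒ p·(1 − cosh) = x(T) − x₀·cosh − (ẋ₀/ω)·sinh
numerator   = 0.9539 − (0.4978)·2.247235 − (0.6962/3.1368)·2.012477 = -0.611435
denominator = 1 − 2.247235 = -1.247235
p = -0.611435 / -1.247235 = 0.4902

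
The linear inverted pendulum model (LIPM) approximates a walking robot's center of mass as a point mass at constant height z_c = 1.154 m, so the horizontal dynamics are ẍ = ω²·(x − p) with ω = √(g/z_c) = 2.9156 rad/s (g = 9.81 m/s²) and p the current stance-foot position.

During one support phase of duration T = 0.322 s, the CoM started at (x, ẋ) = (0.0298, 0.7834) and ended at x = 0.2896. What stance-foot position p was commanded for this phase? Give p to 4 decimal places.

p = 0.0956

ωT = 2.9156·0.322 = 0.938823; cosh(ωT) = 1.474029, sinh(ωT) = 1.082941
x(T) = p + (x₀−p)·cosh(ωT) + (ẋ₀/ω)·sinh(ωT) ⇒ p·(1 − cosh) = x(T) − x₀·cosh − (ẋ₀/ω)·sinh
numerator   = 0.2896 − (0.0298)·1.474029 − (0.7834/2.9156)·1.082941 = -0.045304
denominator = 1 − 1.474029 = -0.474029
p = -0.045304 / -0.474029 = 0.0956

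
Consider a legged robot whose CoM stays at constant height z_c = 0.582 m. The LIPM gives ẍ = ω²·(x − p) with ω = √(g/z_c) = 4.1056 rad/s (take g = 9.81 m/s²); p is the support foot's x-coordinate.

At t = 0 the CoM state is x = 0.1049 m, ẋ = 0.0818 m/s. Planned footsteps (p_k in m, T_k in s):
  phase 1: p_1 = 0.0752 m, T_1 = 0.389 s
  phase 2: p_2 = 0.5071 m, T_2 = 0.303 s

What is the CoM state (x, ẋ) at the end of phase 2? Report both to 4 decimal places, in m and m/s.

phase 1: p=0.0752, T=0.389, ωT=1.597078, cosh=2.570535, sinh=2.368048; start (x,ẋ)=(0.104900, 0.081800) → end (x,ẋ)=(0.198726, 0.499021)
phase 2: p=0.5071, T=0.303, ωT=1.243997, cosh=1.878841, sinh=1.590611; start (x,ẋ)=(0.198726, 0.499021) → end (x,ẋ)=(0.121047, -1.076230)

x = 0.1210, ẋ = -1.0762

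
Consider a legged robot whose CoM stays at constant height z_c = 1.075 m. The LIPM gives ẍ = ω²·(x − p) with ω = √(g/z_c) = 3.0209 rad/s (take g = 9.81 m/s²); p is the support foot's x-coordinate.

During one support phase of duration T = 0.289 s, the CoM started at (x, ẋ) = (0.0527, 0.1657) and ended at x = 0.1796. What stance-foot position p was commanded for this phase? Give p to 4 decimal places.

ωT = 3.0209·0.289 = 0.873040; cosh(ωT) = 1.405929, sinh(ωT) = 0.988249
x(T) = p + (x₀−p)·cosh(ωT) + (ẋ₀/ω)·sinh(ωT) ⇒ p·(1 − cosh) = x(T) − x₀·cosh − (ẋ₀/ω)·sinh
numerator   = 0.1796 − (0.0527)·1.405929 − (0.1657/3.0209)·0.988249 = 0.051301
denominator = 1 − 1.405929 = -0.405929
p = 0.051301 / -0.405929 = -0.1264

p = -0.1264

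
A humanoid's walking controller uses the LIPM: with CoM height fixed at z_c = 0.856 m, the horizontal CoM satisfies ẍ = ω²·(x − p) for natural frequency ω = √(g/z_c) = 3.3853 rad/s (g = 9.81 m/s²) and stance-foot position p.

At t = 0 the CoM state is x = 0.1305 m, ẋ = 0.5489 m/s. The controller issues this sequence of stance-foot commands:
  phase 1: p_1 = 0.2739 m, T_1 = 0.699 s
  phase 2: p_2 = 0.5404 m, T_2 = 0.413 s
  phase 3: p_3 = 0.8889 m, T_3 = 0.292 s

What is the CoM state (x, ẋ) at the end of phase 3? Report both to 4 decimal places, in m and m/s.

x = -0.0207, ẋ = -2.5485

phase 1: p=0.2739, T=0.699, ωT=2.366325, cosh=5.375987, sinh=5.282162; start (x,ẋ)=(0.130500, 0.548900) → end (x,ẋ)=(0.359445, 0.386643)
phase 2: p=0.5404, T=0.413, ωT=1.398129, cosh=2.147339, sinh=1.900280; start (x,ẋ)=(0.359445, 0.386643) → end (x,ẋ)=(0.368863, -0.333834)
phase 3: p=0.8889, T=0.292, ωT=0.988508, cosh=1.529676, sinh=1.157545; start (x,ẋ)=(0.368863, -0.333834) → end (x,ẋ)=(-0.020737, -2.548493)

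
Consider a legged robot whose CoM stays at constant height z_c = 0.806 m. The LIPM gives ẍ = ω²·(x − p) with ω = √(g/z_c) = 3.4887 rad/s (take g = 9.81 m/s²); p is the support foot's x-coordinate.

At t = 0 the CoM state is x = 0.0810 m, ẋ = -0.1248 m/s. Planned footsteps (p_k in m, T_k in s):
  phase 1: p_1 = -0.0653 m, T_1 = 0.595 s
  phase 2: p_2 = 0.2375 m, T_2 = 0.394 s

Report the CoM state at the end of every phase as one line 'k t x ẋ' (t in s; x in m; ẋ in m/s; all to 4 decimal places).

phase 1: p=-0.0653, T=0.595, ωT=2.075776, cosh=4.048096, sinh=3.922637; start (x,ẋ)=(0.081000, -0.124800) → end (x,ẋ)=(0.386613, 1.496899)
phase 2: p=0.2375, T=0.394, ωT=1.374548, cosh=2.103121, sinh=1.850167; start (x,ẋ)=(0.386613, 1.496899) → end (x,ẋ)=(1.344956, 4.110639)

1 0.5950 0.3866 1.4969
2 0.9890 1.3450 4.1106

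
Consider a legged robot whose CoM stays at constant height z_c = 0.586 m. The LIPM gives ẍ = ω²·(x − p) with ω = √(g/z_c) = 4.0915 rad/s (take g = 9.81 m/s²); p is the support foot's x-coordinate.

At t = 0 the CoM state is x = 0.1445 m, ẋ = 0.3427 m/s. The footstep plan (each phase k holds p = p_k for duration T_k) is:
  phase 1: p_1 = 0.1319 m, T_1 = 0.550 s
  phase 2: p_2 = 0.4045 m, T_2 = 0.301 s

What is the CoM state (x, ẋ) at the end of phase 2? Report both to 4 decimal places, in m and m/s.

x = 1.4634, ẋ = 4.6670

phase 1: p=0.1319, T=0.550, ωT=2.250325, cosh=4.798092, sinh=4.692727; start (x,ẋ)=(0.144500, 0.342700) → end (x,ẋ)=(0.585414, 1.886230)
phase 2: p=0.4045, T=0.301, ωT=1.231541, cosh=1.859175, sinh=1.567333; start (x,ẋ)=(0.585414, 1.886230) → end (x,ẋ)=(1.463410, 4.666987)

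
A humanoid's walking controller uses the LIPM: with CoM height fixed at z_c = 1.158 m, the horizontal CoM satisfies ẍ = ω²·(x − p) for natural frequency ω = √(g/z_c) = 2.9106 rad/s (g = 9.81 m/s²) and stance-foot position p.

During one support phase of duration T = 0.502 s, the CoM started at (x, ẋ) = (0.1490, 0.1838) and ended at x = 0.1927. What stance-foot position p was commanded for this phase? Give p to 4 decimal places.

p = 0.2159

ωT = 2.9106·0.502 = 1.461121; cosh(ωT) = 2.271383, sinh(ωT) = 2.039407
x(T) = p + (x₀−p)·cosh(ωT) + (ẋ₀/ω)·sinh(ωT) ⇒ p·(1 − cosh) = x(T) − x₀·cosh − (ẋ₀/ω)·sinh
numerator   = 0.1927 − (0.1490)·2.271383 − (0.1838/2.9106)·2.039407 = -0.274522
denominator = 1 − 2.271383 = -1.271383
p = -0.274522 / -1.271383 = 0.2159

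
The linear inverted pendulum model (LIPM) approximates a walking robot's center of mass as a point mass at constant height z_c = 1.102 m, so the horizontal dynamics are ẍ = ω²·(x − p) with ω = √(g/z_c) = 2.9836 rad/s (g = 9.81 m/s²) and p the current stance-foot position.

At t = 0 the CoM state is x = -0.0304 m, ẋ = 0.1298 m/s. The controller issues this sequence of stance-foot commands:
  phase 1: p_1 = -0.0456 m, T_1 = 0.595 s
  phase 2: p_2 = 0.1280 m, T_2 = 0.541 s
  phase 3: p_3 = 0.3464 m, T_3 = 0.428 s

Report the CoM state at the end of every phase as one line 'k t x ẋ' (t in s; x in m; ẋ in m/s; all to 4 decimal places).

phase 1: p=-0.0456, T=0.595, ωT=1.775242, cosh=3.035576, sinh=2.866133; start (x,ẋ)=(-0.030400, 0.129800) → end (x,ẋ)=(0.125230, 0.523999)
phase 2: p=0.1280, T=0.541, ωT=1.614128, cosh=2.611284, sinh=2.412220; start (x,ẋ)=(0.125230, 0.523999) → end (x,ẋ)=(0.544417, 1.348377)
phase 3: p=0.3464, T=0.428, ωT=1.276981, cosh=1.932338, sinh=1.653460; start (x,ẋ)=(0.544417, 1.348377) → end (x,ẋ)=(1.476284, 3.582391)

1 0.5950 0.1252 0.5240
2 1.1360 0.5444 1.3484
3 1.5640 1.4763 3.5824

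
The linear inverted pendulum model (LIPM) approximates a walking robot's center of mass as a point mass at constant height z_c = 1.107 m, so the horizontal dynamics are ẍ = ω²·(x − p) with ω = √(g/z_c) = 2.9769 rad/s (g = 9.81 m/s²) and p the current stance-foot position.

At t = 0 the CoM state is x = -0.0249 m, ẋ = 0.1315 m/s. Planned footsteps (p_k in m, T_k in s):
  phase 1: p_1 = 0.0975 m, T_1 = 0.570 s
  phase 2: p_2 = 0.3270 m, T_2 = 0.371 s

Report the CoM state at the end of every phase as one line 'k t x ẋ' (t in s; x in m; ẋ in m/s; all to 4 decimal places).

phase 1: p=0.0975, T=0.570, ωT=1.696833, cosh=2.819951, sinh=2.636688; start (x,ẋ)=(-0.024900, 0.131500) → end (x,ẋ)=(-0.131190, -0.589913)
phase 2: p=0.3270, T=0.371, ωT=1.104430, cosh=1.674452, sinh=1.343052; start (x,ẋ)=(-0.131190, -0.589913) → end (x,ẋ)=(-0.706362, -2.819686)

1 0.5700 -0.1312 -0.5899
2 0.9410 -0.7064 -2.8197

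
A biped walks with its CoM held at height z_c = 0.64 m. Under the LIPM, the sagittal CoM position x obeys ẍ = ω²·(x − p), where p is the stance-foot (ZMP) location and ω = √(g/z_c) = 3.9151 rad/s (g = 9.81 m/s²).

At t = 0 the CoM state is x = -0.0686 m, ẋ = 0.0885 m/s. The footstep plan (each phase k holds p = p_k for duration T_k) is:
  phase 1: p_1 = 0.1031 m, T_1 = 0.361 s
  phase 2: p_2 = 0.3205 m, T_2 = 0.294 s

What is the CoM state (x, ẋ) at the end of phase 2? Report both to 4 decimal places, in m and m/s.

x = -1.0336, ẋ = -4.9736

phase 1: p=0.1031, T=0.361, ωT=1.413351, cosh=2.176515, sinh=1.933189; start (x,ẋ)=(-0.068600, 0.088500) → end (x,ẋ)=(-0.226908, -1.106912)
phase 2: p=0.3205, T=0.294, ωT=1.151039, cosh=1.738893, sinh=1.422585; start (x,ẋ)=(-0.226908, -1.106912) → end (x,ẋ)=(-1.033590, -4.973625)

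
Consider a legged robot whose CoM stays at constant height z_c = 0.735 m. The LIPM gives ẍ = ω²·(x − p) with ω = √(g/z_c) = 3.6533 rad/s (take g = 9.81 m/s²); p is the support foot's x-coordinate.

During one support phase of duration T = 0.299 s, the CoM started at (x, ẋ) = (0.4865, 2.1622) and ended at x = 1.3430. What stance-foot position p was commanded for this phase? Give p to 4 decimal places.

ωT = 3.6533·0.299 = 1.092337; cosh(ωT) = 1.658332, sinh(ωT) = 1.322900
x(T) = p + (x₀−p)·cosh(ωT) + (ẋ₀/ω)·sinh(ωT) ⇒ p·(1 − cosh) = x(T) − x₀·cosh − (ẋ₀/ω)·sinh
numerator   = 1.3430 − (0.4865)·1.658332 − (2.1622/3.6533)·1.322900 = -0.246735
denominator = 1 − 1.658332 = -0.658332
p = -0.246735 / -0.658332 = 0.3748

p = 0.3748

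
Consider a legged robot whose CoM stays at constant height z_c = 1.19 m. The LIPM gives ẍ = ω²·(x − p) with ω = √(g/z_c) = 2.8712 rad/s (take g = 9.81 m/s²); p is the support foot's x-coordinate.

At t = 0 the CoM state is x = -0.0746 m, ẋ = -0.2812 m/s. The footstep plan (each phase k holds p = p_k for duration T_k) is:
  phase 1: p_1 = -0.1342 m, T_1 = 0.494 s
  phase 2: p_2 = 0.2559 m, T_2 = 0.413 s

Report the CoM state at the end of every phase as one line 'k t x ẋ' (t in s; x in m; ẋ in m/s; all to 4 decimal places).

1 0.4940 -0.1943 -0.2821
2 0.9070 -0.6955 -2.4229

phase 1: p=-0.1342, T=0.494, ωT=1.418373, cosh=2.186251, sinh=1.944143; start (x,ẋ)=(-0.074600, -0.281200) → end (x,ẋ)=(-0.194305, -0.282085)
phase 2: p=0.2559, T=0.413, ωT=1.185806, cosh=1.789411, sinh=1.483911; start (x,ẋ)=(-0.194305, -0.282085) → end (x,ẋ)=(-0.695491, -2.422914)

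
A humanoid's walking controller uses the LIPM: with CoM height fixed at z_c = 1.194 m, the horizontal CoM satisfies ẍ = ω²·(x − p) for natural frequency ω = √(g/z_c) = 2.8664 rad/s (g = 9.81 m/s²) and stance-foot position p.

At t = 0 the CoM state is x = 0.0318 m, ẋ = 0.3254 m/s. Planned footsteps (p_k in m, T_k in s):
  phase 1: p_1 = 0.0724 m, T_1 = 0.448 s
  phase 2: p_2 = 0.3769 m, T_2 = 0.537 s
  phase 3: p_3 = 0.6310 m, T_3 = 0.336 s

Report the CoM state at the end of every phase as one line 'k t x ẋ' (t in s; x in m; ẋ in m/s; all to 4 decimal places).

phase 1: p=0.0724, T=0.448, ωT=1.284147, cosh=1.944237, sinh=1.667350; start (x,ẋ)=(0.031800, 0.325400) → end (x,ẋ)=(0.182745, 0.438615)
phase 2: p=0.3769, T=0.537, ωT=1.539257, cosh=2.437833, sinh=2.223292; start (x,ẋ)=(0.182745, 0.438615) → end (x,ẋ)=(0.243790, -0.168047)
phase 3: p=0.6310, T=0.336, ωT=0.963110, cosh=1.500768, sinh=1.119064; start (x,ẋ)=(0.243790, -0.168047) → end (x,ẋ)=(-0.015719, -1.494247)

1 0.4480 0.1827 0.4386
2 0.9850 0.2438 -0.1680
3 1.3210 -0.0157 -1.4942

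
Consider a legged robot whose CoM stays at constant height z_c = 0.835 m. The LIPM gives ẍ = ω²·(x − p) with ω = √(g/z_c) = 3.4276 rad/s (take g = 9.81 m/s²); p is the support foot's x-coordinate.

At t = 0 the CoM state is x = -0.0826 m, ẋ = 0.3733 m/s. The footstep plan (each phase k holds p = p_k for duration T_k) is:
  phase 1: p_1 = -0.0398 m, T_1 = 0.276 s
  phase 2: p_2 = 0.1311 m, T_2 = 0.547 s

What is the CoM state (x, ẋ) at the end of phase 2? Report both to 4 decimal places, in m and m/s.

phase 1: p=-0.0398, T=0.276, ωT=0.946018, cosh=1.481859, sinh=1.093574; start (x,ẋ)=(-0.082600, 0.373300) → end (x,ẋ)=(0.015878, 0.392749)
phase 2: p=0.1311, T=0.547, ωT=1.874897, cosh=3.336760, sinh=3.183389; start (x,ẋ)=(0.015878, 0.392749) → end (x,ẋ)=(0.111397, 0.053274)

x = 0.1114, ẋ = 0.0533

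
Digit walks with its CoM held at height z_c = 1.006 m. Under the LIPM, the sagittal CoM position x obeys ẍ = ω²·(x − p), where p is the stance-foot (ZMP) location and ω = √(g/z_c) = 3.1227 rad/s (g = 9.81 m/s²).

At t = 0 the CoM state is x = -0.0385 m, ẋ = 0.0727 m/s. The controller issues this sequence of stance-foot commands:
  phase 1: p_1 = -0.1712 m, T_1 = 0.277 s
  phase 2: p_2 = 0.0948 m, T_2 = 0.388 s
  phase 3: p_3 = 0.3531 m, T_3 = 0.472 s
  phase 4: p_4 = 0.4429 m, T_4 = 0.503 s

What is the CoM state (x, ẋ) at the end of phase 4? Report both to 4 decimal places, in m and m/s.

x = 1.1817, ẋ = 2.4134

phase 1: p=-0.1712, T=0.277, ωT=0.864988, cosh=1.398017, sinh=0.976960; start (x,ẋ)=(-0.038500, 0.072700) → end (x,ẋ)=(0.037062, 0.506471)
phase 2: p=0.0948, T=0.388, ωT=1.211608, cosh=1.828299, sinh=1.530581; start (x,ẋ)=(0.037062, 0.506471) → end (x,ẋ)=(0.237482, 0.650017)
phase 3: p=0.3531, T=0.472, ωT=1.473914, cosh=2.297660, sinh=2.068633; start (x,ẋ)=(0.237482, 0.650017) → end (x,ẋ)=(0.518053, 0.746658)
phase 4: p=0.4429, T=0.503, ωT=1.570718, cosh=2.508998, sinh=2.301103; start (x,ẋ)=(0.518053, 0.746658) → end (x,ẋ)=(1.181667, 2.413386)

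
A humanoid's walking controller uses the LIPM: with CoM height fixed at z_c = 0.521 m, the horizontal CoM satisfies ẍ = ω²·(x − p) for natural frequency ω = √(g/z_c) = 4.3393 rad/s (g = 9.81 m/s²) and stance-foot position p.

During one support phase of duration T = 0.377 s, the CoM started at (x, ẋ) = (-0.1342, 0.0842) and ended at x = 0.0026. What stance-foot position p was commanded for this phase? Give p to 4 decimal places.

ωT = 4.3393·0.377 = 1.635916; cosh(ωT) = 2.664467, sinh(ωT) = 2.469693
x(T) = p + (x₀−p)·cosh(ωT) + (ẋ₀/ω)·sinh(ωT) ⇒ p·(1 − cosh) = x(T) − x₀·cosh − (ẋ₀/ω)·sinh
numerator   = 0.0026 − (-0.1342)·2.664467 − (0.0842/4.3393)·2.469693 = 0.312249
denominator = 1 − 2.664467 = -1.664467
p = 0.312249 / -1.664467 = -0.1876

p = -0.1876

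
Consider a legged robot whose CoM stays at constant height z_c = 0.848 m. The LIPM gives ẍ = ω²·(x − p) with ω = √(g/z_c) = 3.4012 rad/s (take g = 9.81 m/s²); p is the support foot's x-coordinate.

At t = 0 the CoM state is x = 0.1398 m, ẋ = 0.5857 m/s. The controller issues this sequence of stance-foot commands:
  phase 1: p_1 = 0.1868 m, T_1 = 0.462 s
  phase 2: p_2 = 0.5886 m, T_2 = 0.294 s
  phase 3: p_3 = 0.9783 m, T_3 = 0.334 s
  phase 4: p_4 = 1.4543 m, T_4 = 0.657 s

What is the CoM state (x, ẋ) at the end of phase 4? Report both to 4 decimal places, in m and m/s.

phase 1: p=0.1868, T=0.462, ωT=1.571354, cosh=2.510463, sinh=2.302700; start (x,ẋ)=(0.139800, 0.585700) → end (x,ẋ)=(0.465342, 1.102277)
phase 2: p=0.5886, T=0.294, ωT=0.999953, cosh=1.543025, sinh=1.175128; start (x,ẋ)=(0.465342, 1.102277) → end (x,ẋ)=(0.779251, 1.208198)
phase 3: p=0.9783, T=0.334, ωT=1.136001, cosh=1.717695, sinh=1.396594; start (x,ẋ)=(0.779251, 1.208198) → end (x,ẋ)=(1.132503, 1.129815)
phase 4: p=1.4543, T=0.657, ωT=2.234588, cosh=4.724836, sinh=4.617800; start (x,ẋ)=(1.132503, 1.129815) → end (x,ẋ)=(1.467809, 0.284028)

x = 1.4678, ẋ = 0.2840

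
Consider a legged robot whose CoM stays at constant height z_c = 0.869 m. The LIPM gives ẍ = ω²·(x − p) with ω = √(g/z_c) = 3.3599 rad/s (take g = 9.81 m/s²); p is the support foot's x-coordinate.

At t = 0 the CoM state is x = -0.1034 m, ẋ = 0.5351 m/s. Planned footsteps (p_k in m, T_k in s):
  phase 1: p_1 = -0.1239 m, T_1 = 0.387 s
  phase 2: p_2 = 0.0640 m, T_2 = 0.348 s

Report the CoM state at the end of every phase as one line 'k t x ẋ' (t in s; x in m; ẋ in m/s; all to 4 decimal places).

phase 1: p=-0.1239, T=0.387, ωT=1.300281, cosh=1.971392, sinh=1.698937; start (x,ẋ)=(-0.103400, 0.535100) → end (x,ẋ)=(0.187087, 1.171911)
phase 2: p=0.0640, T=0.348, ωT=1.169245, cosh=1.765081, sinh=1.454480; start (x,ẋ)=(0.187087, 1.171911) → end (x,ẋ)=(0.788572, 2.670036)

1 0.3870 0.1871 1.1719
2 0.7350 0.7886 2.6700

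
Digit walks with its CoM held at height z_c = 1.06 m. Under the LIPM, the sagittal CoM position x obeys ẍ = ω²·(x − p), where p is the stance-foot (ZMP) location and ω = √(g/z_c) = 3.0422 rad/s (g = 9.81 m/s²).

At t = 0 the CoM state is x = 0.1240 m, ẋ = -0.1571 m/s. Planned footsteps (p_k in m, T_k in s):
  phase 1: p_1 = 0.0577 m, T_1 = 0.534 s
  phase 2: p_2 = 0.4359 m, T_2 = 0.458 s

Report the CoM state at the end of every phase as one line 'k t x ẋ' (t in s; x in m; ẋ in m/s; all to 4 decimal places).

phase 1: p=0.0577, T=0.534, ωT=1.624535, cosh=2.636530, sinh=2.439527; start (x,ẋ)=(0.124000, -0.157100) → end (x,ẋ)=(0.106524, 0.077848)
phase 2: p=0.4359, T=0.458, ωT=1.393328, cosh=2.138240, sinh=1.889992; start (x,ẋ)=(0.106524, 0.077848) → end (x,ẋ)=(-0.220021, -1.727365)

1 0.5340 0.1065 0.0778
2 0.9920 -0.2200 -1.7274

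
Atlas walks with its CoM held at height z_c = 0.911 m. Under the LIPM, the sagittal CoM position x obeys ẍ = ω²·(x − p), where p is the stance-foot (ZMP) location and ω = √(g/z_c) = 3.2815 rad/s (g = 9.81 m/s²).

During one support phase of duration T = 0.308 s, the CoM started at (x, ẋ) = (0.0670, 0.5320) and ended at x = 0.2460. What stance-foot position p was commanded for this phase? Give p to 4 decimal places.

p = 0.0926

ωT = 3.2815·0.308 = 1.010702; cosh(ωT) = 1.555746, sinh(ωT) = 1.191783
x(T) = p + (x₀−p)·cosh(ωT) + (ẋ₀/ω)·sinh(ωT) ⇒ p·(1 − cosh) = x(T) − x₀·cosh − (ẋ₀/ω)·sinh
numerator   = 0.2460 − (0.0670)·1.555746 − (0.5320/3.2815)·1.191783 = -0.051448
denominator = 1 − 1.555746 = -0.555746
p = -0.051448 / -0.555746 = 0.0926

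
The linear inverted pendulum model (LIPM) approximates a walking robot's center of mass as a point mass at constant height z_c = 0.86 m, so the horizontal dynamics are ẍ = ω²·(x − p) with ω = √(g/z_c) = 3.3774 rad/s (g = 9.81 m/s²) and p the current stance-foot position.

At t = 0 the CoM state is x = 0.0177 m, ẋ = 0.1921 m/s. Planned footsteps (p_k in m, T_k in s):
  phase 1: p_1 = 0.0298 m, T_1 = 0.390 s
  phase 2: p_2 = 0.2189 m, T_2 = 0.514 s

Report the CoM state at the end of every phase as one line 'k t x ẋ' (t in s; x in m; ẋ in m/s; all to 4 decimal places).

1 0.3900 0.1041 0.3135
2 0.9040 0.1383 -0.1485

phase 1: p=0.0298, T=0.390, ωT=1.317186, cosh=2.000395, sinh=1.732507; start (x,ẋ)=(0.017700, 0.192100) → end (x,ẋ)=(0.104137, 0.313474)
phase 2: p=0.2189, T=0.514, ωT=1.735984, cosh=2.925367, sinh=2.749140; start (x,ẋ)=(0.104137, 0.313474) → end (x,ẋ)=(0.138338, -0.148542)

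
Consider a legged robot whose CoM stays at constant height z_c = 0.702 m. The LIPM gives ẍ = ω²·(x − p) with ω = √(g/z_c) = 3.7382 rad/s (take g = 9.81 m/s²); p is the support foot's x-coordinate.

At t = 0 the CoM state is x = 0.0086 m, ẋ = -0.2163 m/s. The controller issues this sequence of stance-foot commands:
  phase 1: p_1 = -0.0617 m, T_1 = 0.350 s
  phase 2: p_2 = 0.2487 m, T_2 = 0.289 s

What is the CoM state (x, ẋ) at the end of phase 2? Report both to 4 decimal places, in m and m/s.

x = -0.1875, ẋ = -1.2806

phase 1: p=-0.0617, T=0.350, ωT=1.308370, cosh=1.985199, sinh=1.714939; start (x,ẋ)=(0.008600, -0.216300) → end (x,ẋ)=(-0.021370, 0.021280)
phase 2: p=0.2487, T=0.289, ωT=1.080340, cosh=1.642580, sinh=1.303100; start (x,ẋ)=(-0.021370, 0.021280) → end (x,ẋ)=(-0.187494, -1.280627)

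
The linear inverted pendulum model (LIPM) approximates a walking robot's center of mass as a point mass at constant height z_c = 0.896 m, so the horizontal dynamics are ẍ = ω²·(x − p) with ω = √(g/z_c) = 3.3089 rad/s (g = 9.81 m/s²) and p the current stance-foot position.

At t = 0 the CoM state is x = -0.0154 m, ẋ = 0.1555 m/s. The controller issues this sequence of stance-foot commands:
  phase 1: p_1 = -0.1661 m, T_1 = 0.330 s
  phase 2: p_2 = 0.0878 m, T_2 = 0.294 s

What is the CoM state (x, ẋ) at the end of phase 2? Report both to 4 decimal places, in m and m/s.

phase 1: p=-0.1661, T=0.330, ωT=1.091937, cosh=1.657803, sinh=1.322237; start (x,ẋ)=(-0.015400, 0.155500) → end (x,ẋ)=(0.145869, 0.917124)
phase 2: p=0.0878, T=0.294, ωT=0.972817, cosh=1.511701, sinh=1.133684; start (x,ẋ)=(0.145869, 0.917124) → end (x,ẋ)=(0.489805, 1.604247)

x = 0.4898, ẋ = 1.6042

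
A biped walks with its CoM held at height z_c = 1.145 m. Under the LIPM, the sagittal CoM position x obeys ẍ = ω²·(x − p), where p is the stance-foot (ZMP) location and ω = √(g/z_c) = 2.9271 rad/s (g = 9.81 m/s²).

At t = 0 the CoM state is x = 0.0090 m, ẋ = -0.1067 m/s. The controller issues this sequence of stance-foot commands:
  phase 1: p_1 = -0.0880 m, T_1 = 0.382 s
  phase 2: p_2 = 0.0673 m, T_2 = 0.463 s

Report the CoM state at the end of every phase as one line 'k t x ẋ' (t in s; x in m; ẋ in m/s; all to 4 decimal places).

phase 1: p=-0.0880, T=0.382, ωT=1.118152, cosh=1.693040, sinh=1.366156; start (x,ẋ)=(0.009000, -0.106700) → end (x,ẋ)=(0.026425, 0.207244)
phase 2: p=0.0673, T=0.463, ωT=1.355247, cosh=2.067802, sinh=1.809918; start (x,ẋ)=(0.026425, 0.207244) → end (x,ẋ)=(0.110924, 0.211991)

1 0.3820 0.0264 0.2072
2 0.8450 0.1109 0.2120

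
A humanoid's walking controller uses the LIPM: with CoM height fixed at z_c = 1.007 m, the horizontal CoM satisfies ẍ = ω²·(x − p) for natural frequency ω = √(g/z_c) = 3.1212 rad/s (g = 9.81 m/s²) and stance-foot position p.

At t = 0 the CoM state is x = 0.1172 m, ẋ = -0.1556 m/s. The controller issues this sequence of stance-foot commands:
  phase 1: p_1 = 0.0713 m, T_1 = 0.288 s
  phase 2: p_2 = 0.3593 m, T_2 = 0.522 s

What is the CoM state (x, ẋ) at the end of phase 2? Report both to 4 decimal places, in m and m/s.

phase 1: p=0.0713, T=0.288, ωT=0.898906, cosh=1.431964, sinh=1.024949; start (x,ẋ)=(0.117200, -0.155600) → end (x,ẋ)=(0.085931, -0.075976)
phase 2: p=0.3593, T=0.522, ωT=1.629266, cosh=2.648103, sinh=2.452029; start (x,ẋ)=(0.085931, -0.075976) → end (x,ẋ)=(-0.424297, -2.293363)

x = -0.4243, ẋ = -2.2934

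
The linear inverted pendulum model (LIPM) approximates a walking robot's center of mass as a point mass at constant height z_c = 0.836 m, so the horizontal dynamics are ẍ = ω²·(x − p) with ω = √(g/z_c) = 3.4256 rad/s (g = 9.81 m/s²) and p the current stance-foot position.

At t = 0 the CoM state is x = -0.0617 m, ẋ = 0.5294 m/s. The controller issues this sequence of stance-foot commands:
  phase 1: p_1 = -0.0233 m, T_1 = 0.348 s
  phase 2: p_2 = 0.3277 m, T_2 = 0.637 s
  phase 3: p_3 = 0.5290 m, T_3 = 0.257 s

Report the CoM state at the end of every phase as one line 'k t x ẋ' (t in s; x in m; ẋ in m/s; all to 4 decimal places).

phase 1: p=-0.0233, T=0.348, ωT=1.192109, cosh=1.798800, sinh=1.495220; start (x,ẋ)=(-0.061700, 0.529400) → end (x,ẋ)=(0.138701, 0.755599)
phase 2: p=0.3277, T=0.637, ωT=2.182107, cosh=4.488885, sinh=4.376082; start (x,ẋ)=(0.138701, 0.755599) → end (x,ẋ)=(0.444555, 0.558566)
phase 3: p=0.5290, T=0.257, ωT=0.880379, cosh=1.413220, sinh=0.998594; start (x,ẋ)=(0.444555, 0.558566) → end (x,ẋ)=(0.572488, 0.500508)

1 0.3480 0.1387 0.7556
2 0.9850 0.4446 0.5586
3 1.2420 0.5725 0.5005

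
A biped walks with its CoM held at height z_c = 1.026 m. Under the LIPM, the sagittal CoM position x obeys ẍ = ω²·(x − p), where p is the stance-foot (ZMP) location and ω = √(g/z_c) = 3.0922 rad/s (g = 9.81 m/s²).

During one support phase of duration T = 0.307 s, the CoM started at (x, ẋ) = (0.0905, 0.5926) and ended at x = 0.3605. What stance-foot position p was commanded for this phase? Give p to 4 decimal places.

p = -0.0320

ωT = 3.0922·0.307 = 0.949305; cosh(ωT) = 1.485462, sinh(ωT) = 1.098452
x(T) = p + (x₀−p)·cosh(ωT) + (ẋ₀/ω)·sinh(ωT) ⇒ p·(1 − cosh) = x(T) − x₀·cosh − (ẋ₀/ω)·sinh
numerator   = 0.3605 − (0.0905)·1.485462 − (0.5926/3.0922)·1.098452 = 0.015554
denominator = 1 − 1.485462 = -0.485462
p = 0.015554 / -0.485462 = -0.0320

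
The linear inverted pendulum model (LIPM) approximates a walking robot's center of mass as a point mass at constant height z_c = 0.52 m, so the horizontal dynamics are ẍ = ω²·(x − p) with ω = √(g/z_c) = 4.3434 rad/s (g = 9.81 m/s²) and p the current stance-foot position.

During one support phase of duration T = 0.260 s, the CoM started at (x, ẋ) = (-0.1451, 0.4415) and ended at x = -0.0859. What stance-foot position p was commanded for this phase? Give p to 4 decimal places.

p = -0.0299

ωT = 4.3434·0.260 = 1.129284; cosh(ωT) = 1.708353, sinh(ωT) = 1.385088
x(T) = p + (x₀−p)·cosh(ωT) + (ẋ₀/ω)·sinh(ωT) ⇒ p·(1 − cosh) = x(T) − x₀·cosh − (ẋ₀/ω)·sinh
numerator   = -0.0859 − (-0.1451)·1.708353 − (0.4415/4.3434)·1.385088 = 0.021190
denominator = 1 − 1.708353 = -0.708353
p = 0.021190 / -0.708353 = -0.0299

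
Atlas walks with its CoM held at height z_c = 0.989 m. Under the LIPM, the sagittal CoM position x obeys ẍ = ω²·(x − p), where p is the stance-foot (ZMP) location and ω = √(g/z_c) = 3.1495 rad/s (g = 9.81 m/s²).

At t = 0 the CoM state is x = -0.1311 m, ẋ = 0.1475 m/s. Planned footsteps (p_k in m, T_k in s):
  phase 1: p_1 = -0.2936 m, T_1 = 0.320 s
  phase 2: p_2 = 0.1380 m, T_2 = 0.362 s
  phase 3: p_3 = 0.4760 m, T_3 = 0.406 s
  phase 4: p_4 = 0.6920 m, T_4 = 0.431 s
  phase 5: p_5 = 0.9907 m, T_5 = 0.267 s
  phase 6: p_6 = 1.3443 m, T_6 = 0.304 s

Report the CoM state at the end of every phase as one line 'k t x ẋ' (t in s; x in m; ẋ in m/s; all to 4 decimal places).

phase 1: p=-0.2936, T=0.320, ωT=1.007840, cosh=1.552342, sinh=1.187335; start (x,ẋ)=(-0.131100, 0.147500) → end (x,ẋ)=(0.014262, 0.836641)
phase 2: p=0.1380, T=0.362, ωT=1.140119, cosh=1.723461, sinh=1.403680; start (x,ẋ)=(0.014262, 0.836641) → end (x,ẋ)=(0.297619, 0.894885)
phase 3: p=0.4760, T=0.406, ωT=1.278697, cosh=1.935178, sinh=1.656778; start (x,ẋ)=(0.297619, 0.894885) → end (x,ẋ)=(0.601551, 0.800967)
phase 4: p=0.6920, T=0.431, ωT=1.357435, cosh=2.071765, sinh=1.814445; start (x,ẋ)=(0.601551, 0.800967) → end (x,ẋ)=(0.966052, 1.142535)
phase 5: p=0.9907, T=0.267, ωT=0.840917, cosh=1.374903, sinh=0.943588; start (x,ẋ)=(0.966052, 1.142535) → end (x,ẋ)=(1.299115, 1.497627)
phase 6: p=1.3443, T=0.304, ωT=0.957448, cosh=1.494456, sinh=1.110584; start (x,ẋ)=(1.299115, 1.497627) → end (x,ẋ)=(1.804869, 2.080088)

1 0.3200 0.0143 0.8366
2 0.6820 0.2976 0.8949
3 1.0880 0.6016 0.8010
4 1.5190 0.9661 1.1425
5 1.7860 1.2991 1.4976
6 2.0900 1.8049 2.0801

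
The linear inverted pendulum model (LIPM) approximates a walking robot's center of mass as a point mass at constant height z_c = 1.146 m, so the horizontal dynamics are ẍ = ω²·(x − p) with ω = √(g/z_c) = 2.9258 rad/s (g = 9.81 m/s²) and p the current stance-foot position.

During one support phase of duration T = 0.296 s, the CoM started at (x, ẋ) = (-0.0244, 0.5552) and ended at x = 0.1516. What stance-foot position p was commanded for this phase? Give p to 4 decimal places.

p = -0.0002

ωT = 2.9258·0.296 = 0.866037; cosh(ωT) = 1.399043, sinh(ωT) = 0.978427
x(T) = p + (x₀−p)·cosh(ωT) + (ẋ₀/ω)·sinh(ωT) ⇒ p·(1 − cosh) = x(T) − x₀·cosh − (ẋ₀/ω)·sinh
numerator   = 0.1516 − (-0.0244)·1.399043 − (0.5552/2.9258)·0.978427 = 0.000070
denominator = 1 − 1.399043 = -0.399043
p = 0.000070 / -0.399043 = -0.0002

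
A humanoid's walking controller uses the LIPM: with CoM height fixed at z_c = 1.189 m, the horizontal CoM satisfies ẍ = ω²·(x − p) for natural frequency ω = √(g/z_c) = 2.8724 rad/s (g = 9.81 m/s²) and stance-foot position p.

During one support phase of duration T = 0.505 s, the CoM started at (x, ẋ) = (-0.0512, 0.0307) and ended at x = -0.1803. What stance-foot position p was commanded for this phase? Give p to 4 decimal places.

p = 0.0693

ωT = 2.8724·0.505 = 1.450562; cosh(ωT) = 2.249975, sinh(ωT) = 2.015536
x(T) = p + (x₀−p)·cosh(ωT) + (ẋ₀/ω)·sinh(ωT) ⇒ p·(1 − cosh) = x(T) − x₀·cosh − (ẋ₀/ω)·sinh
numerator   = -0.1803 − (-0.0512)·2.249975 − (0.0307/2.8724)·2.015536 = -0.086643
denominator = 1 − 2.249975 = -1.249975
p = -0.086643 / -1.249975 = 0.0693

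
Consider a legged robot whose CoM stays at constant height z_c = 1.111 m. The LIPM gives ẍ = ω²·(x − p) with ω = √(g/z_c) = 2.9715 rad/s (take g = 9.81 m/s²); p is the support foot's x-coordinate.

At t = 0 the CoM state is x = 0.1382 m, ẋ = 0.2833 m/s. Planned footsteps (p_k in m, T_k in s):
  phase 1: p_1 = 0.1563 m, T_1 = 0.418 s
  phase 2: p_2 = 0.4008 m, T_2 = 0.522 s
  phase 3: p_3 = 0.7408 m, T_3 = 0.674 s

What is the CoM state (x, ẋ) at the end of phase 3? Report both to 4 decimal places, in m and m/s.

x = -0.1444, ẋ = -2.4705

phase 1: p=0.1563, T=0.418, ωT=1.242087, cosh=1.875807, sinh=1.587026; start (x,ẋ)=(0.138200, 0.283300) → end (x,ẋ)=(0.273653, 0.446059)
phase 2: p=0.4008, T=0.522, ωT=1.551123, cosh=2.464387, sinh=2.252377; start (x,ẋ)=(0.273653, 0.446059) → end (x,ẋ)=(0.425572, 0.248279)
phase 3: p=0.7408, T=0.674, ωT=2.002791, cosh=3.772333, sinh=3.637375; start (x,ẋ)=(0.425572, 0.248279) → end (x,ẋ)=(-0.144432, -2.470544)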